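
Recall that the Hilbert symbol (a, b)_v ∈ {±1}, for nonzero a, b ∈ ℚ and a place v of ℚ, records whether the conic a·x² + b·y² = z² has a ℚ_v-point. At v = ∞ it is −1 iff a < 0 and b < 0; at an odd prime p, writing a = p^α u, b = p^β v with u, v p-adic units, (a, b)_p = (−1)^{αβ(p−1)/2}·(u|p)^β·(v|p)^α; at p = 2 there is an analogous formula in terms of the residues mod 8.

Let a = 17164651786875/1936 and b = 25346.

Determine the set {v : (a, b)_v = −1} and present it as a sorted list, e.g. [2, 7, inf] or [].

Mod squares: a ≡ 19, b ≡ 25346. Check v ∈ {∞, 2, 3, 5, 11, 19, 23, 29}.
v=3: a=3^2·(≡1), b=3^0·(≡2) mod 3; (1|3)=+1, (2|3)=-1; (−1)^{2·0·1}·(+1)^0·(-1)^2 = +1.
v=∞: 19 > 0 and 25346 > 0  ⇒  (a,b)_∞ = +1.
v=5: a=5^4·(≡4), b=5^0·(≡1) mod 5; (4|5)=+1, (1|5)=+1; (−1)^{4·0·2}·(+1)^0·(+1)^4 = +1.
v=19: a=19^3·(≡17), b=19^1·(≡4) mod 19; (17|19)=+1, (4|19)=+1; (−1)^{3·1·9}·(+1)^1·(+1)^3 = -1.
v=11: a=11^-2·(≡2), b=11^0·(≡2) mod 11; (2|11)=-1, (2|11)=-1; (−1)^{-2·0·5}·(-1)^0·(-1)^-2 = +1.
v=29: a=29^2·(≡15), b=29^1·(≡4) mod 29; (15|29)=-1, (4|29)=+1; (−1)^{2·1·14}·(-1)^1·(+1)^2 = -1.
v=2: v_2(a)=-4, v_2(b)=1; units ≡ 3, 1 (mod 8); ε·ε+αω+βω = 1·0+-4·0+1·1 ≡ 1  ⇒  (a,b)_2 = -1.
v=23: a=23^2·(≡10), b=23^1·(≡21) mod 23; (10|23)=-1, (21|23)=-1; (−1)^{2·1·11}·(-1)^1·(-1)^2 = -1.
(19, 25346 / ℚ) ramifies at {2, 19, 23, 29}: a division algebra.

[2, 19, 23, 29]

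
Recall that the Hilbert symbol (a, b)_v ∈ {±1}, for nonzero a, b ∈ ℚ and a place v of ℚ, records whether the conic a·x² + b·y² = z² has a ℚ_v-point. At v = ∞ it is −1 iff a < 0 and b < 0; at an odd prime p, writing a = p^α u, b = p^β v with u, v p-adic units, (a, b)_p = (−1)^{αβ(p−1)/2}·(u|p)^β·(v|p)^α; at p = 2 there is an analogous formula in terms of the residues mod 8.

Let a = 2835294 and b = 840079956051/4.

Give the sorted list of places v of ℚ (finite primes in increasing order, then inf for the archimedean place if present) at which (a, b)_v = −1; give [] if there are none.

Mod squares: a ≡ 7854, b ≡ 19. Check v ∈ {∞, 2, 3, 7, 11, 17, 19, 31}.
v=31: a=31^0·(≡3), b=31^2·(≡16) mod 31; (3|31)=-1, (16|31)=+1; (−1)^{0·2·15}·(-1)^2·(+1)^0 = +1.
v=∞: 7854 > 0 and 19 > 0  ⇒  (a,b)_∞ = +1.
v=7: a=7^1·(≡1), b=7^2·(≡5) mod 7; (1|7)=+1, (5|7)=-1; (−1)^{1·2·3}·(+1)^2·(-1)^1 = -1.
v=17: a=17^1·(≡12), b=17^2·(≡16) mod 17; (12|17)=-1, (16|17)=+1; (−1)^{1·2·8}·(-1)^2·(+1)^1 = +1.
v=11: a=11^1·(≡2), b=11^0·(≡7) mod 11; (2|11)=-1, (7|11)=-1; (−1)^{1·0·5}·(-1)^0·(-1)^1 = -1.
v=3: a=3^1·(≡2), b=3^2·(≡1) mod 3; (2|3)=-1, (1|3)=+1; (−1)^{1·2·1}·(-1)^2·(+1)^1 = +1.
v=19: a=19^2·(≡7), b=19^3·(≡6) mod 19; (7|19)=+1, (6|19)=+1; (−1)^{2·3·9}·(+1)^3·(+1)^2 = +1.
v=2: v_2(a)=1, v_2(b)=-2; units ≡ 7, 3 (mod 8); ε·ε+αω+βω = 1·1+1·1+-2·0 ≡ 0  ⇒  (a,b)_2 = +1.
(7854, 19 / ℚ) ramifies at {7, 11}: a division algebra.

[7, 11]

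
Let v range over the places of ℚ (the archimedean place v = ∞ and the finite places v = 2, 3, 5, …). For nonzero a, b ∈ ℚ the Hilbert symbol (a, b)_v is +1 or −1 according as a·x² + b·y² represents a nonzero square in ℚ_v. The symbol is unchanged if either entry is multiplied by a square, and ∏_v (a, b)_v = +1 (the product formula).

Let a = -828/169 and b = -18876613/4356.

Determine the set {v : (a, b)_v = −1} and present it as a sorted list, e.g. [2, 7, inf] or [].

[43, inf]

Mod squares: a ≡ -23, b ≡ -1333. Check v ∈ {∞, 2, 3, 7, 11, 13, 17, 23, 31, 43}.
v=13: a=13^-2·(≡4), b=13^0·(≡11) mod 13; (4|13)=+1, (11|13)=-1; (−1)^{-2·0·6}·(+1)^0·(-1)^-2 = +1.
v=7: a=7^0·(≡5), b=7^2·(≡4) mod 7; (5|7)=-1, (4|7)=+1; (−1)^{0·2·3}·(-1)^2·(+1)^0 = +1.
v=3: a=3^2·(≡1), b=3^-2·(≡2) mod 3; (1|3)=+1, (2|3)=-1; (−1)^{2·-2·1}·(+1)^-2·(-1)^2 = +1.
v=∞: -23 < 0 and -1333 < 0  ⇒  (a,b)_∞ = -1.
v=23: a=23^1·(≡7), b=23^0·(≡12) mod 23; (7|23)=-1, (12|23)=+1; (−1)^{1·0·11}·(-1)^0·(+1)^1 = +1.
v=2: v_2(a)=2, v_2(b)=-2; units ≡ 1, 3 (mod 8); ε·ε+αω+βω = 0·1+2·1+-2·0 ≡ 0  ⇒  (a,b)_2 = +1.
v=11: a=11^0·(≡2), b=11^-2·(≡1) mod 11; (2|11)=-1, (1|11)=+1; (−1)^{0·-2·5}·(-1)^-2·(+1)^0 = +1.
v=31: a=31^0·(≡25), b=31^1·(≡20) mod 31; (25|31)=+1, (20|31)=+1; (−1)^{0·1·15}·(+1)^1·(+1)^0 = +1.
v=17: a=17^0·(≡12), b=17^2·(≡12) mod 17; (12|17)=-1, (12|17)=-1; (−1)^{0·2·8}·(-1)^2·(-1)^0 = +1.
v=43: a=43^0·(≡18), b=43^1·(≡3) mod 43; (18|43)=-1, (3|43)=-1; (−1)^{0·1·21}·(-1)^1·(-1)^0 = -1.
|Ram(-23, -1333)| = 2, even; anisotropic at {43, ∞}.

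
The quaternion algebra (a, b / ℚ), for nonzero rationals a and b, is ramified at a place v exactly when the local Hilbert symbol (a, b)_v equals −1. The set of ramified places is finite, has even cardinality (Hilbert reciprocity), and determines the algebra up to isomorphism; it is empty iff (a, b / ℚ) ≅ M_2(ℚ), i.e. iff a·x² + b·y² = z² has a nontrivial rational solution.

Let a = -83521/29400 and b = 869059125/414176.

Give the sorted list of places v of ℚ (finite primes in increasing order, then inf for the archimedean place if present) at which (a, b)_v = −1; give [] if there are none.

[]

(a, b) ≡ (-6, 2310) mod (ℚ^×)²; places V = {2, 3, 5, 7, 11, 17, 43, ∞}.
(a,b)_3: α=-1, u≡1; β=7, v≡2 (mod 3); (1|3)=+1, (2|3)=-1; sign (−1)^1·+1^7·-1^-1 = +1.
(a,b)_∞: sgn(-6)=−, sgn(2310)=+, so +1.
(a,b)_2: α=-3, β=-5; u≡5, v≡3 (mod 8); ε(u)ε(v)=0·1, αω(v)=-3·1, βω(u)=-5·1; sum ≡ 0  ⇒  +1.
(a,b)_7: α=-2, u≡2; β=-1, v≡1 (mod 7); (2|7)=+1, (1|7)=+1; sign (−1)^0·+1^-1·+1^-2 = +1.
(a,b)_5: α=-2, u≡4; β=3, v≡3 (mod 5); (4|5)=+1, (3|5)=-1; sign (−1)^0·+1^3·-1^-2 = +1.
(a,b)_11: α=0, u≡3; β=1, v≡5 (mod 11); (3|11)=+1, (5|11)=+1; sign (−1)^0·+1^1·+1^0 = +1.
(a,b)_43: α=0, u≡12; β=-2, v≡35 (mod 43); (12|43)=-1, (35|43)=+1; sign (−1)^0·-1^-2·+1^0 = +1.
(a,b)_17: α=4, u≡12; β=2, v≡16 (mod 17); (12|17)=-1, (16|17)=+1; sign (−1)^0·-1^2·+1^4 = +1.
Ram(a, b) = ∅: the form -6·x² + 2310·y² − z² is isotropic over every ℚ_v, so by Hasse–Minkowski it is isotropic over ℚ.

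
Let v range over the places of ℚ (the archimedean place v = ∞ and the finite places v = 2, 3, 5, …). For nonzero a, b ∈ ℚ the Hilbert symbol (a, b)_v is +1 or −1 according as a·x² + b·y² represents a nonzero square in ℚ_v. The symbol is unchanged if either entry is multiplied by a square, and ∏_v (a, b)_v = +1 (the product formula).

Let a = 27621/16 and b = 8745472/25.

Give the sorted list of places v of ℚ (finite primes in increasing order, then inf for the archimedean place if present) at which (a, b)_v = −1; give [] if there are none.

(a, b) ≡ (341, 34162) mod (ℚ^×)²; places V = {2, 3, 5, 11, 19, 29, 31, ∞}.
(a,b)_31: α=1, u≡15; β=1, v≡29 (mod 31); (15|31)=-1, (29|31)=-1; sign (−1)^1·-1^1·-1^1 = -1.
(a,b)_19: α=0, u≡8; β=1, v≡18 (mod 19); (8|19)=-1, (18|19)=-1; sign (−1)^0·-1^1·-1^0 = -1.
(a,b)_5: α=0, u≡1; β=-2, v≡2 (mod 5); (1|5)=+1, (2|5)=-1; sign (−1)^0·+1^-2·-1^0 = +1.
(a,b)_3: α=4, u≡2; β=0, v≡1 (mod 3); (2|3)=-1, (1|3)=+1; sign (−1)^0·-1^0·+1^4 = +1.
(a,b)_2: α=-4, β=9; u≡5, v≡1 (mod 8); ε(u)ε(v)=0·0, αω(v)=-4·0, βω(u)=9·1; sum ≡ 1  ⇒  -1.
(a,b)_∞: sgn(341)=+, sgn(34162)=+, so +1.
(a,b)_29: α=0, u≡28; β=1, v≡8 (mod 29); (28|29)=+1, (8|29)=-1; sign (−1)^0·+1^1·-1^0 = +1.
(a,b)_11: α=1, u≡5; β=0, v≡7 (mod 11); (5|11)=+1, (7|11)=-1; sign (−1)^0·+1^0·-1^1 = -1.
(341, 34162 / ℚ) ramifies at {2, 11, 19, 31}: a division algebra.

[2, 11, 19, 31]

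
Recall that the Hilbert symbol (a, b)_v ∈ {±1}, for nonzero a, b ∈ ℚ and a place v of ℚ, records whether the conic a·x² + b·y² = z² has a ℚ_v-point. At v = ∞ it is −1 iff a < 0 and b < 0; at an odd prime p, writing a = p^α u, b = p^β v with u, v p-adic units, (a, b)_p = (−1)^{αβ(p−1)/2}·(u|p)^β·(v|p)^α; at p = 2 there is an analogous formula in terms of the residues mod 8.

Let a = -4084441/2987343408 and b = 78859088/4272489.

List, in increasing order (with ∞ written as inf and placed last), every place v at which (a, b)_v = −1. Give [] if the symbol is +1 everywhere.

[3, 11]

Mod squares: a ≡ -3, b ≡ 77. Check v ∈ {∞, 2, 3, 7, 11, 13, 23, 43, 47, 53}.
v=2: v_2(a)=-4, v_2(b)=4; units ≡ 5, 5 (mod 8); ε·ε+αω+βω = 0·0+-4·1+4·1 ≡ 0  ⇒  (a,b)_2 = +1.
v=53: a=53^0·(≡51), b=53^-2·(≡42) mod 53; (51|53)=-1, (42|53)=+1; (−1)^{0·-2·26}·(-1)^-2·(+1)^0 = +1.
v=43: a=43^2·(≡11), b=43^0·(≡30) mod 43; (11|43)=+1, (30|43)=-1; (−1)^{2·0·21}·(+1)^0·(-1)^2 = +1.
v=23: a=23^-2·(≡19), b=23^2·(≡1) mod 23; (19|23)=-1, (1|23)=+1; (−1)^{-2·2·11}·(-1)^2·(+1)^-2 = +1.
v=∞: -3 < 0 and 77 > 0  ⇒  (a,b)_∞ = +1.
v=11: a=11^0·(≡7), b=11^3·(≡2) mod 11; (7|11)=-1, (2|11)=-1; (−1)^{0·3·5}·(-1)^3·(-1)^0 = -1.
v=7: a=7^-6·(≡1), b=7^1·(≡2) mod 7; (1|7)=+1, (2|7)=+1; (−1)^{-6·1·3}·(+1)^1·(+1)^-6 = +1.
v=13: a=13^0·(≡12), b=13^-2·(≡1) mod 13; (12|13)=+1, (1|13)=+1; (−1)^{0·-2·6}·(+1)^-2·(+1)^0 = +1.
v=47: a=47^2·(≡39), b=47^0·(≡44) mod 47; (39|47)=-1, (44|47)=-1; (−1)^{2·0·23}·(-1)^0·(-1)^2 = +1.
v=3: a=3^-1·(≡2), b=3^-2·(≡2) mod 3; (2|3)=-1, (2|3)=-1; (−1)^{-1·-2·1}·(-1)^-2·(-1)^-1 = -1.
(-3, 77 / ℚ) ramifies at {3, 11}: a division algebra.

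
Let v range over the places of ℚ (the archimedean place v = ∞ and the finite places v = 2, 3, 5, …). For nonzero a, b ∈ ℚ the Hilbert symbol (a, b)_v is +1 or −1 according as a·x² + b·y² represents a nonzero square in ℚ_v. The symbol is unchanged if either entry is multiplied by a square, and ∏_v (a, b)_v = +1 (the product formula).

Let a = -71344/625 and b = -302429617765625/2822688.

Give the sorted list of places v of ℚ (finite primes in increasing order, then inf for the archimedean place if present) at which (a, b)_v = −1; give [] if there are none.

Mod squares: a ≡ -91, b ≡ -2733634. Check v ∈ {∞, 2, 3, 5, 7, 11, 13, 17, 37, 41, 53}.
v=7: a=7^3·(≡1), b=7^2·(≡6) mod 7; (1|7)=+1, (6|7)=-1; (−1)^{3·2·3}·(+1)^2·(-1)^3 = -1.
v=17: a=17^0·(≡3), b=17^3·(≡4) mod 17; (3|17)=-1, (4|17)=+1; (−1)^{0·3·8}·(-1)^3·(+1)^0 = -1.
v=41: a=41^0·(≡16), b=41^1·(≡36) mod 41; (16|41)=+1, (36|41)=+1; (−1)^{0·1·20}·(+1)^1·(+1)^0 = +1.
v=53: a=53^0·(≡15), b=53^1·(≡17) mod 53; (15|53)=+1, (17|53)=+1; (−1)^{0·1·26}·(+1)^1·(+1)^0 = +1.
v=11: a=11^0·(≡10), b=11^-2·(≡3) mod 11; (10|11)=-1, (3|11)=+1; (−1)^{0·-2·5}·(-1)^-2·(+1)^0 = +1.
v=2: v_2(a)=4, v_2(b)=-5; units ≡ 5, 7 (mod 8); ε·ε+αω+βω = 0·1+4·0+-5·1 ≡ 1  ⇒  (a,b)_2 = -1.
v=3: a=3^0·(≡2), b=3^-6·(≡2) mod 3; (2|3)=-1, (2|3)=-1; (−1)^{0·-6·1}·(-1)^-6·(-1)^0 = +1.
v=37: a=37^0·(≡2), b=37^1·(≡3) mod 37; (2|37)=-1, (3|37)=+1; (−1)^{0·1·18}·(-1)^1·(+1)^0 = -1.
v=∞: -91 < 0 and -2733634 < 0  ⇒  (a,b)_∞ = -1.
v=13: a=13^1·(≡11), b=13^0·(≡6) mod 13; (11|13)=-1, (6|13)=-1; (−1)^{1·0·6}·(-1)^0·(-1)^1 = -1.
v=5: a=5^-4·(≡1), b=5^6·(≡1) mod 5; (1|5)=+1, (1|5)=+1; (−1)^{-4·6·2}·(+1)^6·(+1)^-4 = +1.
|Ram(-91, -2733634)| = 6, even; anisotropic at {2, 7, 13, 17, 37, ∞}.

[2, 7, 13, 17, 37, inf]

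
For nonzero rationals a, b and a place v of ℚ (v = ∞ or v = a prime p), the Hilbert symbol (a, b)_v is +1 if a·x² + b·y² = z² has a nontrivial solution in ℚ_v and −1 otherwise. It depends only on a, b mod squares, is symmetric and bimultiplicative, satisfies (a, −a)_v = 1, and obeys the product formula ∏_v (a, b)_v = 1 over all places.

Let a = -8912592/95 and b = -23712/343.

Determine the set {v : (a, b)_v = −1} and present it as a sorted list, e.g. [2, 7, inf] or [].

Mod squares: a ≡ -1235, b ≡ -10374. Check v ∈ {∞, 2, 3, 5, 7, 13, 19, 23}.
v=23: a=23^2·(≡19), b=23^0·(≡11) mod 23; (19|23)=-1, (11|23)=-1; (−1)^{2·0·11}·(-1)^0·(-1)^2 = +1.
v=3: a=3^4·(≡1), b=3^1·(≡1) mod 3; (1|3)=+1, (1|3)=+1; (−1)^{4·1·1}·(+1)^1·(+1)^4 = +1.
v=2: v_2(a)=4, v_2(b)=5; units ≡ 5, 5 (mod 8); ε·ε+αω+βω = 0·0+4·1+5·1 ≡ 1  ⇒  (a,b)_2 = -1.
v=19: a=19^-1·(≡16), b=19^1·(≡6) mod 19; (16|19)=+1, (6|19)=+1; (−1)^{-1·1·9}·(+1)^1·(+1)^-1 = -1.
v=∞: -1235 < 0 and -10374 < 0  ⇒  (a,b)_∞ = -1.
v=5: a=5^-1·(≡2), b=5^0·(≡1) mod 5; (2|5)=-1, (1|5)=+1; (−1)^{-1·0·2}·(-1)^0·(+1)^-1 = +1.
v=13: a=13^1·(≡9), b=13^1·(≡7) mod 13; (9|13)=+1, (7|13)=-1; (−1)^{1·1·6}·(+1)^1·(-1)^1 = -1.
v=7: a=7^0·(≡1), b=7^-3·(≡4) mod 7; (1|7)=+1, (4|7)=+1; (−1)^{0·-3·3}·(+1)^-3·(+1)^0 = +1.
Ram(-1235, -10374) = {2, 13, 19, ∞}; no ℚ_2-point on the conic.

[2, 13, 19, inf]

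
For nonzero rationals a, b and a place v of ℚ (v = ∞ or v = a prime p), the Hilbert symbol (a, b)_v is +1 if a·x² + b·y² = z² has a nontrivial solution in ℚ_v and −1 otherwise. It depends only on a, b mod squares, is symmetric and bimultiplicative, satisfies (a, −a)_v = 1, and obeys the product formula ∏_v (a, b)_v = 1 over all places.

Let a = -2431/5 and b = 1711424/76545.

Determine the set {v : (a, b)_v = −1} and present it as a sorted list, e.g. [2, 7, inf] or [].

[11, 17]

Mod squares: a ≡ -12155, b ≡ 23205. Check v ∈ {∞, 2, 3, 5, 7, 11, 13, 17}.
v=17: a=17^1·(≡2), b=17^1·(≡6) mod 17; (2|17)=+1, (6|17)=-1; (−1)^{1·1·8}·(+1)^1·(-1)^1 = -1.
v=∞: -12155 < 0 and 23205 > 0  ⇒  (a,b)_∞ = +1.
v=5: a=5^-1·(≡4), b=5^-1·(≡1) mod 5; (4|5)=+1, (1|5)=+1; (−1)^{-1·-1·2}·(+1)^-1·(+1)^-1 = +1.
v=2: v_2(a)=0, v_2(b)=6; units ≡ 5, 5 (mod 8); ε·ε+αω+βω = 0·0+0·1+6·1 ≡ 0  ⇒  (a,b)_2 = +1.
v=13: a=13^1·(≡12), b=13^1·(≡10) mod 13; (12|13)=+1, (10|13)=+1; (−1)^{1·1·6}·(+1)^1·(+1)^1 = +1.
v=7: a=7^0·(≡1), b=7^-1·(≡1) mod 7; (1|7)=+1, (1|7)=+1; (−1)^{0·-1·3}·(+1)^-1·(+1)^0 = +1.
v=3: a=3^0·(≡1), b=3^-7·(≡1) mod 3; (1|3)=+1, (1|3)=+1; (−1)^{0·-7·1}·(+1)^-7·(+1)^0 = +1.
v=11: a=11^1·(≡2), b=11^2·(≡6) mod 11; (2|11)=-1, (6|11)=-1; (−1)^{1·2·5}·(-1)^2·(-1)^1 = -1.
Ram(-12155, 23205) = {11, 17}; no ℚ_11-point on the conic.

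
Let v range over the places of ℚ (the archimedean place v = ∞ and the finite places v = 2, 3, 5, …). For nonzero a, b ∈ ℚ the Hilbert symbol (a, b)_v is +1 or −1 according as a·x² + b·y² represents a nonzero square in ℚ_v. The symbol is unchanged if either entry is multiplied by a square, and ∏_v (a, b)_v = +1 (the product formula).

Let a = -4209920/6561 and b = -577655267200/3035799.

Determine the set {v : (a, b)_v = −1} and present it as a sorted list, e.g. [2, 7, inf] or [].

Mod squares: a ≡ -16445, b ≡ -6374082. Check v ∈ {∞, 2, 3, 5, 11, 13, 17, 19, 23, 31, 47}.
v=23: a=23^1·(≡22), b=23^1·(≡6) mod 23; (22|23)=-1, (6|23)=+1; (−1)^{1·1·11}·(-1)^1·(+1)^1 = +1.
v=31: a=31^0·(≡25), b=31^-2·(≡25) mod 31; (25|31)=+1, (25|31)=+1; (−1)^{0·-2·15}·(+1)^-2·(+1)^0 = +1.
v=∞: -16445 < 0 and -6374082 < 0  ⇒  (a,b)_∞ = -1.
v=19: a=19^0·(≡4), b=19^1·(≡7) mod 19; (4|19)=+1, (7|19)=+1; (−1)^{0·1·9}·(+1)^1·(+1)^0 = +1.
v=47: a=47^0·(≡39), b=47^2·(≡41) mod 47; (39|47)=-1, (41|47)=-1; (−1)^{0·2·23}·(-1)^2·(-1)^0 = +1.
v=17: a=17^0·(≡6), b=17^1·(≡5) mod 17; (6|17)=-1, (5|17)=-1; (−1)^{0·1·8}·(-1)^1·(-1)^0 = -1.
v=5: a=5^1·(≡1), b=5^2·(≡3) mod 5; (1|5)=+1, (3|5)=-1; (−1)^{1·2·2}·(+1)^2·(-1)^1 = -1.
v=2: v_2(a)=8, v_2(b)=7; units ≡ 3, 7 (mod 8); ε·ε+αω+βω = 1·1+8·0+7·1 ≡ 0  ⇒  (a,b)_2 = +1.
v=13: a=13^1·(≡9), b=13^-1·(≡7) mod 13; (9|13)=+1, (7|13)=-1; (−1)^{1·-1·6}·(+1)^-1·(-1)^1 = -1.
v=11: a=11^1·(≡5), b=11^1·(≡10) mod 11; (5|11)=+1, (10|11)=-1; (−1)^{1·1·5}·(+1)^1·(-1)^1 = +1.
v=3: a=3^-8·(≡1), b=3^-5·(≡2) mod 3; (1|3)=+1, (2|3)=-1; (−1)^{-8·-5·1}·(+1)^-5·(-1)^-8 = +1.
Ram(-16445, -6374082) = {5, 13, 17, ∞}; no ℚ_5-point on the conic.

[5, 13, 17, inf]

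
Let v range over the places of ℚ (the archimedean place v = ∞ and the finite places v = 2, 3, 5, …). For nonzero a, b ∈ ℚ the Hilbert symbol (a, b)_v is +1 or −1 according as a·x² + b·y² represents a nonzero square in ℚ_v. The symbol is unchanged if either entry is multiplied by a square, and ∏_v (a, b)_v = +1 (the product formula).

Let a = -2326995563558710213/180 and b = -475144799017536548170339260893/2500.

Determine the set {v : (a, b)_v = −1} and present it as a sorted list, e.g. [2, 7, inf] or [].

[2, 5, 13, 19, 37, 41, 43, inf]

(a, b) ≡ (-89585, -11396333) mod (ℚ^×)²; places V = {2, 3, 5, 13, 19, 23, 29, 37, 41, 43, ∞}.
(a,b)_41: α=1, u≡28; β=2, v≡27 (mod 41); (28|41)=-1, (27|41)=-1; sign (−1)^0·-1^2·-1^1 = -1.
(a,b)_13: α=2, u≡8; β=3, v≡12 (mod 13); (8|13)=-1, (12|13)=+1; sign (−1)^0·-1^3·+1^2 = -1.
(a,b)_29: α=2, u≡13; β=3, v≡14 (mod 29); (13|29)=+1, (14|29)=-1; sign (−1)^0·+1^3·-1^2 = +1.
(a,b)_5: α=-1, u≡2; β=-4, v≡3 (mod 5); (2|5)=-1, (3|5)=-1; sign (−1)^0·-1^-4·-1^-1 = -1.
(a,b)_37: α=2, u≡2; β=3, v≡21 (mod 37); (2|37)=-1, (21|37)=+1; sign (−1)^0·-1^3·+1^2 = -1.
(a,b)_∞: sgn(-89585)=−, sgn(-11396333)=−, so -1.
(a,b)_23: α=1, u≡19; β=2, v≡18 (mod 23); (19|23)=-1, (18|23)=+1; sign (−1)^0·-1^2·+1^1 = +1.
(a,b)_19: α=3, u≡4; β=5, v≡7 (mod 19); (4|19)=+1, (7|19)=+1; sign (−1)^1·+1^5·+1^3 = -1.
(a,b)_3: α=-2, u≡1; β=0, v≡1 (mod 3); (1|3)=+1, (1|3)=+1; sign (−1)^0·+1^0·+1^-2 = +1.
(a,b)_2: α=-2, β=-2; u≡7, v≡3 (mod 8); ε(u)ε(v)=1·1, αω(v)=-2·1, βω(u)=-2·0; sum ≡ 1  ⇒  -1.
(a,b)_43: α=2, u≡30; β=3, v≡21 (mod 43); (30|43)=-1, (21|43)=+1; sign (−1)^0·-1^3·+1^2 = -1.
|Ram(-89585, -11396333)| = 8, even; anisotropic at {2, 5, 13, 19, 37, 41, 43, ∞}.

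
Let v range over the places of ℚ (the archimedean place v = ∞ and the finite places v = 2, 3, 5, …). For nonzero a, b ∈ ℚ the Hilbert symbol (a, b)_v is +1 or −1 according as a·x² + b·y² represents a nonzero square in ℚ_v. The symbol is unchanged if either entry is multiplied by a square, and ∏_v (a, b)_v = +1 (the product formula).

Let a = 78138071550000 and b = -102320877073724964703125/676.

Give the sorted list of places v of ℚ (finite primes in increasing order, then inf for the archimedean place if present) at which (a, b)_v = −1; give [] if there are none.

(a, b) ≡ (1155, -2261) mod (ℚ^×)²; places V = {2, 3, 5, 7, 11, 13, 17, 19, ∞}.
(a,b)_5: α=5, u≡1; β=6, v≡4 (mod 5); (1|5)=+1, (4|5)=+1; sign (−1)^0·+1^6·+1^5 = +1.
(a,b)_2: α=4, β=-2; u≡3, v≡3 (mod 8); ε(u)ε(v)=1·1, αω(v)=4·1, βω(u)=-2·1; sum ≡ 1  ⇒  -1.
(a,b)_11: α=1, u≡7; β=4, v≡1 (mod 11); (7|11)=-1, (1|11)=+1; sign (−1)^0·-1^4·+1^1 = +1.
(a,b)_7: α=1, u≡4; β=1, v≡3 (mod 7); (4|7)=+1, (3|7)=-1; sign (−1)^1·+1^1·-1^1 = +1.
(a,b)_17: α=4, u≡16; β=5, v≡7 (mod 17); (16|17)=+1, (7|17)=-1; sign (−1)^0·+1^5·-1^4 = +1.
(a,b)_13: α=0, u≡7; β=-2, v≡10 (mod 13); (7|13)=-1, (10|13)=+1; sign (−1)^0·-1^-2·+1^0 = +1.
(a,b)_∞: sgn(1155)=+, sgn(-2261)=−, so +1.
(a,b)_3: α=5, u≡1; β=8, v≡1 (mod 3); (1|3)=+1, (1|3)=+1; sign (−1)^0·+1^8·+1^5 = +1.
(a,b)_19: α=0, u≡18; β=3, v≡3 (mod 19); (18|19)=-1, (3|19)=-1; sign (−1)^0·-1^3·-1^0 = -1.
|Ram(1155, -2261)| = 2, even; anisotropic at {2, 19}.

[2, 19]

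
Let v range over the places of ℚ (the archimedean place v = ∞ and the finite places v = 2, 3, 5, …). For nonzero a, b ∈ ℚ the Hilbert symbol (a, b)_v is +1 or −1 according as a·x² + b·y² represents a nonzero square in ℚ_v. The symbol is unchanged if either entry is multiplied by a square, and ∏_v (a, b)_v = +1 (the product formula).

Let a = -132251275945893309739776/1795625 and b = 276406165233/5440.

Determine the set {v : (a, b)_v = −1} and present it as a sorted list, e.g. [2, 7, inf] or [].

Mod squares: a ≡ -187, b ≡ 2201245. Check v ∈ {∞, 2, 3, 5, 11, 13, 17, 19, 29, 47}.
v=∞: -187 < 0 and 2201245 > 0  ⇒  (a,b)_∞ = +1.
v=29: a=29^2·(≡1), b=29^1·(≡21) mod 29; (1|29)=+1, (21|29)=-1; (−1)^{2·1·14}·(+1)^1·(-1)^2 = +1.
v=17: a=17^-1·(≡7), b=17^-1·(≡16) mod 17; (7|17)=-1, (16|17)=+1; (−1)^{-1·-1·8}·(-1)^-1·(+1)^-1 = -1.
v=2: v_2(a)=8, v_2(b)=-6; units ≡ 5, 5 (mod 8); ε·ε+αω+βω = 0·0+8·1+-6·1 ≡ 0  ⇒  (a,b)_2 = +1.
v=3: a=3^14·(≡2), b=3^6·(≡1) mod 3; (2|3)=-1, (1|3)=+1; (−1)^{14·6·1}·(-1)^6·(+1)^14 = +1.
v=19: a=19^2·(≡18), b=19^1·(≡15) mod 19; (18|19)=-1, (15|19)=-1; (−1)^{2·1·9}·(-1)^1·(-1)^2 = -1.
v=47: a=47^2·(≡25), b=47^1·(≡13) mod 47; (25|47)=+1, (13|47)=-1; (−1)^{2·1·23}·(+1)^1·(-1)^2 = +1.
v=11: a=11^5·(≡5), b=11^4·(≡7) mod 11; (5|11)=+1, (7|11)=-1; (−1)^{5·4·5}·(+1)^4·(-1)^5 = -1.
v=13: a=13^-2·(≡11), b=13^0·(≡7) mod 13; (11|13)=-1, (7|13)=-1; (−1)^{-2·0·6}·(-1)^0·(-1)^-2 = +1.
v=5: a=5^-4·(≡3), b=5^-1·(≡1) mod 5; (3|5)=-1, (1|5)=+1; (−1)^{-4·-1·2}·(-1)^-1·(+1)^-4 = -1.
|Ram(-187, 2201245)| = 4, even; anisotropic at {5, 11, 17, 19}.

[5, 11, 17, 19]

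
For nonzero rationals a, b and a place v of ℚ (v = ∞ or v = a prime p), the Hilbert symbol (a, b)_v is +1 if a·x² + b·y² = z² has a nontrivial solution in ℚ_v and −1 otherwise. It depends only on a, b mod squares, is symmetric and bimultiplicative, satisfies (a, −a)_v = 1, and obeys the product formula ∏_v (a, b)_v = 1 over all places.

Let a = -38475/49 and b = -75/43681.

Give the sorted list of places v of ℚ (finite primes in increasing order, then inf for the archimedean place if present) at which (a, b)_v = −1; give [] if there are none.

Mod squares: a ≡ -19, b ≡ -3. Check v ∈ {∞, 2, 3, 5, 7, 11, 19}.
v=19: a=19^1·(≡18), b=19^-2·(≡11) mod 19; (18|19)=-1, (11|19)=+1; (−1)^{1·-2·9}·(-1)^-2·(+1)^1 = +1.
v=7: a=7^-2·(≡4), b=7^0·(≡2) mod 7; (4|7)=+1, (2|7)=+1; (−1)^{-2·0·3}·(+1)^0·(+1)^-2 = +1.
v=3: a=3^4·(≡2), b=3^1·(≡2) mod 3; (2|3)=-1, (2|3)=-1; (−1)^{4·1·1}·(-1)^1·(-1)^4 = -1.
v=11: a=11^0·(≡5), b=11^-2·(≡10) mod 11; (5|11)=+1, (10|11)=-1; (−1)^{0·-2·5}·(+1)^-2·(-1)^0 = +1.
v=5: a=5^2·(≡4), b=5^2·(≡2) mod 5; (4|5)=+1, (2|5)=-1; (−1)^{2·2·2}·(+1)^2·(-1)^2 = +1.
v=∞: -19 < 0 and -3 < 0  ⇒  (a,b)_∞ = -1.
v=2: v_2(a)=0, v_2(b)=0; units ≡ 5, 5 (mod 8); ε·ε+αω+βω = 0·0+0·1+0·1 ≡ 0  ⇒  (a,b)_2 = +1.
|Ram(-19, -3)| = 2, even; anisotropic at {3, ∞}.

[3, inf]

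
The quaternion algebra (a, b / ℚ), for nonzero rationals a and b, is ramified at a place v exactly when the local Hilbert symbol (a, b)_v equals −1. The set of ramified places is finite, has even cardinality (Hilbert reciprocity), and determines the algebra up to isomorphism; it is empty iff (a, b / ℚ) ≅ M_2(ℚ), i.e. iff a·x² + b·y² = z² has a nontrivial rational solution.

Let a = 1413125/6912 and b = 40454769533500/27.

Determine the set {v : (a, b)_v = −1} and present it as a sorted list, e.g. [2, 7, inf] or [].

(a, b) ≡ (6783, 4845) mod (ℚ^×)²; places V = {2, 3, 5, 7, 17, 19, ∞}.
(a,b)_7: α=1, u≡3; β=4, v≡4 (mod 7); (3|7)=-1, (4|7)=+1; sign (−1)^0·-1^4·+1^1 = +1.
(a,b)_3: α=-3, u≡2; β=-3, v≡1 (mod 3); (2|3)=-1, (1|3)=+1; sign (−1)^1·-1^-3·+1^-3 = +1.
(a,b)_∞: sgn(6783)=+, sgn(4845)=+, so +1.
(a,b)_2: α=-8, β=2; u≡7, v≡5 (mod 8); ε(u)ε(v)=1·0, αω(v)=-8·1, βω(u)=2·0; sum ≡ 0  ⇒  +1.
(a,b)_19: α=1, u≡12; β=3, v≡15 (mod 19); (12|19)=-1, (15|19)=-1; sign (−1)^1·-1^3·-1^1 = -1.
(a,b)_5: α=4, u≡3; β=3, v≡4 (mod 5); (3|5)=-1, (4|5)=+1; sign (−1)^0·-1^3·+1^4 = -1.
(a,b)_17: α=1, u≡8; β=3, v≡2 (mod 17); (8|17)=+1, (2|17)=+1; sign (−1)^0·+1^3·+1^1 = +1.
|Ram(6783, 4845)| = 2, even; anisotropic at {5, 19}.

[5, 19]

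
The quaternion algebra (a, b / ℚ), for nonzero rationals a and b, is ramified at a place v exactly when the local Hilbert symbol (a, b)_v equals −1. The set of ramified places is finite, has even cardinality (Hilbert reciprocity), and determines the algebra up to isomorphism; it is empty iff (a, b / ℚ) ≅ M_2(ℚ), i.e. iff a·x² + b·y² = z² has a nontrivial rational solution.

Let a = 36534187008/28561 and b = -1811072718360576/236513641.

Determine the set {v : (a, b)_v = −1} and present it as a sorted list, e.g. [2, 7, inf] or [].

Mod squares: a ≡ 13717, b ≡ -233189. Check v ∈ {∞, 2, 3, 7, 11, 13, 17, 29, 43}.
v=17: a=17^2·(≡13), b=17^3·(≡1) mod 17; (13|17)=+1, (1|17)=+1; (−1)^{2·3·8}·(+1)^3·(+1)^2 = +1.
v=43: a=43^1·(≡8), b=43^1·(≡16) mod 43; (8|43)=-1, (16|43)=+1; (−1)^{1·1·21}·(-1)^1·(+1)^1 = +1.
v=7: a=7^0·(≡4), b=7^-2·(≡1) mod 7; (4|7)=+1, (1|7)=+1; (−1)^{0·-2·3}·(+1)^-2·(+1)^0 = +1.
v=2: v_2(a)=10, v_2(b)=12; units ≡ 5, 3 (mod 8); ε·ε+αω+βω = 0·1+10·1+12·1 ≡ 0  ⇒  (a,b)_2 = +1.
v=∞: 13717 > 0 and -233189 < 0  ⇒  (a,b)_∞ = +1.
v=11: a=11^1·(≡4), b=11^1·(≡1) mod 11; (4|11)=+1, (1|11)=+1; (−1)^{1·1·5}·(+1)^1·(+1)^1 = -1.
v=13: a=13^-4·(≡7), b=13^-6·(≡7) mod 13; (7|13)=-1, (7|13)=-1; (−1)^{-4·-6·6}·(-1)^-6·(-1)^-4 = +1.
v=3: a=3^2·(≡1), b=3^8·(≡1) mod 3; (1|3)=+1, (1|3)=+1; (−1)^{2·8·1}·(+1)^8·(+1)^2 = +1.
v=29: a=29^1·(≡1), b=29^1·(≡12) mod 29; (1|29)=+1, (12|29)=-1; (−1)^{1·1·14}·(+1)^1·(-1)^1 = -1.
(13717, -233189 / ℚ) ramifies at {11, 29}: a division algebra.

[11, 29]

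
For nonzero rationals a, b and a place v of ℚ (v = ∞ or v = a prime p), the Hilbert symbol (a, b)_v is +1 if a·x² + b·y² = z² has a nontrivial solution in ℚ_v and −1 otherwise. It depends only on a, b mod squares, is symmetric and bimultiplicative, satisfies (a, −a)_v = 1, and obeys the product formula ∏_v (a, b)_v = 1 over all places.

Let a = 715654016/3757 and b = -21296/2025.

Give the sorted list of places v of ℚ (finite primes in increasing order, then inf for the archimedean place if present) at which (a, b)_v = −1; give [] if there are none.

Mod squares: a ≡ 24518, b ≡ -11. Check v ∈ {∞, 2, 3, 5, 7, 11, 13, 17, 23, 41}.
v=11: a=11^2·(≡10), b=11^3·(≡6) mod 11; (10|11)=-1, (6|11)=-1; (−1)^{2·3·5}·(-1)^3·(-1)^2 = -1.
v=41: a=41^1·(≡27), b=41^0·(≡22) mod 41; (27|41)=-1, (22|41)=-1; (−1)^{1·0·20}·(-1)^0·(-1)^1 = -1.
v=3: a=3^0·(≡2), b=3^-4·(≡1) mod 3; (2|3)=-1, (1|3)=+1; (−1)^{0·-4·1}·(-1)^-4·(+1)^0 = +1.
v=23: a=23^1·(≡9), b=23^0·(≡2) mod 23; (9|23)=+1, (2|23)=+1; (−1)^{1·0·11}·(+1)^0·(+1)^1 = +1.
v=17: a=17^-2·(≡4), b=17^0·(≡11) mod 17; (4|17)=+1, (11|17)=-1; (−1)^{-2·0·8}·(+1)^0·(-1)^-2 = +1.
v=2: v_2(a)=7, v_2(b)=4; units ≡ 3, 5 (mod 8); ε·ε+αω+βω = 1·0+7·1+4·1 ≡ 1  ⇒  (a,b)_2 = -1.
v=5: a=5^0·(≡3), b=5^-2·(≡4) mod 5; (3|5)=-1, (4|5)=+1; (−1)^{0·-2·2}·(-1)^-2·(+1)^0 = +1.
v=∞: 24518 > 0 and -11 < 0  ⇒  (a,b)_∞ = +1.
v=7: a=7^2·(≡4), b=7^0·(≡6) mod 7; (4|7)=+1, (6|7)=-1; (−1)^{2·0·3}·(+1)^0·(-1)^2 = +1.
v=13: a=13^-1·(≡4), b=13^0·(≡5) mod 13; (4|13)=+1, (5|13)=-1; (−1)^{-1·0·6}·(+1)^0·(-1)^-1 = -1.
(24518, -11 / ℚ) ramifies at {2, 11, 13, 41}: a division algebra.

[2, 11, 13, 41]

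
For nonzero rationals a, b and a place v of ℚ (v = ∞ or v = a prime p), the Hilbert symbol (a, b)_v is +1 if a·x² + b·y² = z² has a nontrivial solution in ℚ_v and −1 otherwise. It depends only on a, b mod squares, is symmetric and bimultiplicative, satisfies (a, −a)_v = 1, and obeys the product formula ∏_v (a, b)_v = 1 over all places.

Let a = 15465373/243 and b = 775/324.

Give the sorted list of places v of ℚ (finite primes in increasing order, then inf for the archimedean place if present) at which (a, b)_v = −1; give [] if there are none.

[2, 7, 19, 31]

(a, b) ≡ (399, 31) mod (ℚ^×)²; places V = {2, 3, 5, 7, 11, 19, 31, ∞}.
(a,b)_3: α=-5, u≡1; β=-4, v≡1 (mod 3); (1|3)=+1, (1|3)=+1; sign (−1)^0·+1^-4·+1^-5 = +1.
(a,b)_19: α=1, u≡3; β=0, v≡15 (mod 19); (3|19)=-1, (15|19)=-1; sign (−1)^0·-1^0·-1^1 = -1.
(a,b)_2: α=0, β=-2; u≡7, v≡7 (mod 8); ε(u)ε(v)=1·1, αω(v)=0·0, βω(u)=-2·0; sum ≡ 1  ⇒  -1.
(a,b)_5: α=0, u≡1; β=2, v≡4 (mod 5); (1|5)=+1, (4|5)=+1; sign (−1)^0·+1^2·+1^0 = +1.
(a,b)_11: α=2, u≡4; β=0, v≡1 (mod 11); (4|11)=+1, (1|11)=+1; sign (−1)^0·+1^0·+1^2 = +1.
(a,b)_7: α=1, u≡4; β=0, v≡6 (mod 7); (4|7)=+1, (6|7)=-1; sign (−1)^0·+1^0·-1^1 = -1.
(a,b)_∞: sgn(399)=+, sgn(31)=+, so +1.
(a,b)_31: α=2, u≡24; β=1, v≡4 (mod 31); (24|31)=-1, (4|31)=+1; sign (−1)^0·-1^1·+1^2 = -1.
Ram(399, 31) = {2, 7, 19, 31}; no ℚ_2-point on the conic.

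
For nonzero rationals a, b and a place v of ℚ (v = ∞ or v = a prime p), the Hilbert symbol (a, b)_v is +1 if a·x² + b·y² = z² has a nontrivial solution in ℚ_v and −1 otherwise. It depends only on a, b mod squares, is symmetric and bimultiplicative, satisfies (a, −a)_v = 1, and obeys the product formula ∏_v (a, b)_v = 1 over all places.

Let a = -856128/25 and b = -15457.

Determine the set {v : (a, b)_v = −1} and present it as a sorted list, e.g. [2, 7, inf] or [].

(a, b) ≡ (-273, -15457) mod (ℚ^×)²; places V = {2, 3, 5, 7, 13, 29, 41, ∞}.
(a,b)_41: α=0, u≡3; β=1, v≡33 (mod 41); (3|41)=-1, (33|41)=+1; sign (−1)^0·-1^1·+1^0 = -1.
(a,b)_29: α=0, u≡12; β=1, v≡18 (mod 29); (12|29)=-1, (18|29)=-1; sign (−1)^0·-1^1·-1^0 = -1.
(a,b)_7: α=3, u≡6; β=0, v≡6 (mod 7); (6|7)=-1, (6|7)=-1; sign (−1)^0·-1^0·-1^3 = -1.
(a,b)_5: α=-2, u≡2; β=0, v≡3 (mod 5); (2|5)=-1, (3|5)=-1; sign (−1)^0·-1^0·-1^-2 = +1.
(a,b)_∞: sgn(-273)=−, sgn(-15457)=−, so -1.
(a,b)_2: α=6, β=0; u≡7, v≡7 (mod 8); ε(u)ε(v)=1·1, αω(v)=6·0, βω(u)=0·0; sum ≡ 1  ⇒  -1.
(a,b)_13: α=1, u≡11; β=1, v≡7 (mod 13); (11|13)=-1, (7|13)=-1; sign (−1)^0·-1^1·-1^1 = +1.
(a,b)_3: α=1, u≡2; β=0, v≡2 (mod 3); (2|3)=-1, (2|3)=-1; sign (−1)^0·-1^0·-1^1 = -1.
Ram(-273, -15457) = {2, 3, 7, 29, 41, ∞}; no ℚ_2-point on the conic.

[2, 3, 7, 29, 41, inf]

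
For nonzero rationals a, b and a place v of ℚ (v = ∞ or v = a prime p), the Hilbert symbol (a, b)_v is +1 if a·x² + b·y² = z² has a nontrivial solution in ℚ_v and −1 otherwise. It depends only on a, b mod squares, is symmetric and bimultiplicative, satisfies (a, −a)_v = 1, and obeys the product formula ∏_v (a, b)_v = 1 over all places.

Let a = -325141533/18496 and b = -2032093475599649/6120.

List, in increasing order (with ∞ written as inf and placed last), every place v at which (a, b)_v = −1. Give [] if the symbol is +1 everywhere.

(a, b) ≡ (-4773, -27370) mod (ℚ^×)²; places V = {2, 3, 5, 7, 11, 17, 23, 29, 37, 43, ∞}.
(a,b)_∞: sgn(-4773)=−, sgn(-27370)=−, so -1.
(a,b)_3: α=5, u≡2; β=-2, v≡2 (mod 3); (2|3)=-1, (2|3)=-1; sign (−1)^0·-1^-2·-1^5 = -1.
(a,b)_23: α=0, u≡15; β=1, v≡6 (mod 23); (15|23)=-1, (6|23)=+1; sign (−1)^0·-1^1·+1^0 = -1.
(a,b)_37: α=1, u≡18; β=2, v≡33 (mod 37); (18|37)=-1, (33|37)=+1; sign (−1)^0·-1^2·+1^1 = +1.
(a,b)_5: α=0, u≡2; β=-1, v≡4 (mod 5); (2|5)=-1, (4|5)=+1; sign (−1)^0·-1^-1·+1^0 = -1.
(a,b)_2: α=-6, β=-3; u≡3, v≡3 (mod 8); ε(u)ε(v)=1·1, αω(v)=-6·1, βω(u)=-3·1; sum ≡ 0  ⇒  +1.
(a,b)_11: α=0, u≡4; β=2, v≡4 (mod 11); (4|11)=+1, (4|11)=+1; sign (−1)^0·+1^2·+1^0 = +1.
(a,b)_43: α=1, u≡27; β=2, v≡15 (mod 43); (27|43)=-1, (15|43)=+1; sign (−1)^0·-1^2·+1^1 = +1.
(a,b)_29: α=2, u≡12; β=2, v≡7 (mod 29); (12|29)=-1, (7|29)=+1; sign (−1)^0·-1^2·+1^2 = +1.
(a,b)_17: α=-2, u≡15; β=-1, v≡5 (mod 17); (15|17)=+1, (5|17)=-1; sign (−1)^0·+1^-1·-1^-2 = +1.
(a,b)_7: α=0, u≡2; β=3, v≡6 (mod 7); (2|7)=+1, (6|7)=-1; sign (−1)^0·+1^3·-1^0 = +1.
|Ram(-4773, -27370)| = 4, even; anisotropic at {3, 5, 23, ∞}.

[3, 5, 23, inf]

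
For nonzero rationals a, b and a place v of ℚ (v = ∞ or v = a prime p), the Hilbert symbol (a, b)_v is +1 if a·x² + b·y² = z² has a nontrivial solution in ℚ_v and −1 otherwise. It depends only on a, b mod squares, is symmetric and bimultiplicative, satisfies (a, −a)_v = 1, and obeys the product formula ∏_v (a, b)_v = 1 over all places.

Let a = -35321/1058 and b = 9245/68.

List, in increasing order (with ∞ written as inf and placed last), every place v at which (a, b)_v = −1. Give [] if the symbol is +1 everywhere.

Mod squares: a ≡ -418, b ≡ 85. Check v ∈ {∞, 2, 5, 11, 13, 17, 19, 23, 43}.
v=43: a=43^0·(≡39), b=43^2·(≡26) mod 43; (39|43)=-1, (26|43)=-1; (−1)^{0·2·21}·(-1)^2·(-1)^0 = +1.
v=2: v_2(a)=-1, v_2(b)=-2; units ≡ 7, 5 (mod 8); ε·ε+αω+βω = 1·0+-1·1+-2·0 ≡ 1  ⇒  (a,b)_2 = -1.
v=17: a=17^0·(≡14), b=17^-1·(≡12) mod 17; (14|17)=-1, (12|17)=-1; (−1)^{0·-1·8}·(-1)^-1·(-1)^0 = -1.
v=19: a=19^1·(≡9), b=19^0·(≡1) mod 19; (9|19)=+1, (1|19)=+1; (−1)^{1·0·9}·(+1)^0·(+1)^1 = +1.
v=13: a=13^2·(≡5), b=13^0·(≡5) mod 13; (5|13)=-1, (5|13)=-1; (−1)^{2·0·6}·(-1)^0·(-1)^2 = +1.
v=11: a=11^1·(≡6), b=11^0·(≡8) mod 11; (6|11)=-1, (8|11)=-1; (−1)^{1·0·5}·(-1)^0·(-1)^1 = -1.
v=5: a=5^0·(≡3), b=5^1·(≡3) mod 5; (3|5)=-1, (3|5)=-1; (−1)^{0·1·2}·(-1)^1·(-1)^0 = -1.
v=∞: -418 < 0 and 85 > 0  ⇒  (a,b)_∞ = +1.
v=23: a=23^-2·(≡15), b=23^0·(≡1) mod 23; (15|23)=-1, (1|23)=+1; (−1)^{-2·0·11}·(-1)^0·(+1)^-2 = +1.
(-418, 85 / ℚ) ramifies at {2, 5, 11, 17}: a division algebra.

[2, 5, 11, 17]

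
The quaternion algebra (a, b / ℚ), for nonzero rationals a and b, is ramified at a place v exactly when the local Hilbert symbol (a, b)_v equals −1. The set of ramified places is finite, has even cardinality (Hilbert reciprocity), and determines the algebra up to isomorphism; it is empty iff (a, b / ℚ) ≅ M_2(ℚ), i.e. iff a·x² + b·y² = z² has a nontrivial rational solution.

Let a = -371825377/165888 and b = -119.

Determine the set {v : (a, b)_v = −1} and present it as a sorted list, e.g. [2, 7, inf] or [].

[7, inf]

(a, b) ≡ (-434, -119) mod (ℚ^×)²; places V = {2, 3, 7, 11, 17, 31, ∞}.
(a,b)_31: α=1, u≡13; β=0, v≡5 (mod 31); (13|31)=-1, (5|31)=+1; sign (−1)^0·-1^0·+1^1 = +1.
(a,b)_11: α=2, u≡7; β=0, v≡2 (mod 11); (7|11)=-1, (2|11)=-1; sign (−1)^0·-1^0·-1^2 = +1.
(a,b)_∞: sgn(-434)=−, sgn(-119)=−, so -1.
(a,b)_7: α=3, u≡1; β=1, v≡4 (mod 7); (1|7)=+1, (4|7)=+1; sign (−1)^1·+1^1·+1^3 = -1.
(a,b)_3: α=-4, u≡1; β=0, v≡1 (mod 3); (1|3)=+1, (1|3)=+1; sign (−1)^0·+1^0·+1^-4 = +1.
(a,b)_17: α=2, u≡9; β=1, v≡10 (mod 17); (9|17)=+1, (10|17)=-1; sign (−1)^0·+1^1·-1^2 = +1.
(a,b)_2: α=-11, β=0; u≡7, v≡1 (mod 8); ε(u)ε(v)=1·0, αω(v)=-11·0, βω(u)=0·0; sum ≡ 0  ⇒  +1.
(-434, -119 / ℚ) ramifies at {7, ∞}: a division algebra.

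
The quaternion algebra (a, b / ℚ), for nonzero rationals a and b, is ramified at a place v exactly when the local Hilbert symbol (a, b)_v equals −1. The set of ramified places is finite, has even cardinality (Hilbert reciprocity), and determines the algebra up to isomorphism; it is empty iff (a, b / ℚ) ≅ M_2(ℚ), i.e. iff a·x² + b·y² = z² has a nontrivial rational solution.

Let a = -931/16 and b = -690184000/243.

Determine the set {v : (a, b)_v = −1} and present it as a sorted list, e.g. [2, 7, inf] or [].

(a, b) ≡ (-19, -10695) mod (ℚ^×)²; places V = {2, 3, 5, 7, 11, 19, 23, 31, ∞}.
(a,b)_31: α=0, u≡29; β=1, v≡22 (mod 31); (29|31)=-1, (22|31)=-1; sign (−1)^0·-1^1·-1^0 = -1.
(a,b)_∞: sgn(-19)=−, sgn(-10695)=−, so -1.
(a,b)_19: α=1, u≡10; β=0, v≡8 (mod 19); (10|19)=-1, (8|19)=-1; sign (−1)^0·-1^0·-1^1 = -1.
(a,b)_5: α=0, u≡4; β=3, v≡1 (mod 5); (4|5)=+1, (1|5)=+1; sign (−1)^0·+1^3·+1^0 = +1.
(a,b)_3: α=0, u≡2; β=-5, v≡2 (mod 3); (2|3)=-1, (2|3)=-1; sign (−1)^0·-1^-5·-1^0 = -1.
(a,b)_2: α=-4, β=6; u≡5, v≡1 (mod 8); ε(u)ε(v)=0·0, αω(v)=-4·0, βω(u)=6·1; sum ≡ 0  ⇒  +1.
(a,b)_7: α=2, u≡1; β=0, v≡1 (mod 7); (1|7)=+1, (1|7)=+1; sign (−1)^0·+1^0·+1^2 = +1.
(a,b)_11: α=0, u≡3; β=2, v≡6 (mod 11); (3|11)=+1, (6|11)=-1; sign (−1)^0·+1^2·-1^0 = +1.
(a,b)_23: α=0, u≡18; β=1, v≡13 (mod 23); (18|23)=+1, (13|23)=+1; sign (−1)^0·+1^1·+1^0 = +1.
|Ram(-19, -10695)| = 4, even; anisotropic at {3, 19, 31, ∞}.

[3, 19, 31, inf]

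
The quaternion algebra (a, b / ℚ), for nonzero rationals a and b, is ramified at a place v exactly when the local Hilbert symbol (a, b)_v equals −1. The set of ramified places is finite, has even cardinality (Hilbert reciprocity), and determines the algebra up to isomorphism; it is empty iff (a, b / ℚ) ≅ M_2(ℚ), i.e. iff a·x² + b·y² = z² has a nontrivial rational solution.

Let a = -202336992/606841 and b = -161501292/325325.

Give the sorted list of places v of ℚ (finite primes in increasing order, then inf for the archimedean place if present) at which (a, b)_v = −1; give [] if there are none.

Mod squares: a ≡ -4862, b ≡ -3311. Check v ∈ {∞, 2, 3, 5, 7, 11, 13, 17, 19, 41, 43}.
v=3: a=3^2·(≡1), b=3^2·(≡1) mod 3; (1|3)=+1, (1|3)=+1; (−1)^{2·2·1}·(+1)^2·(+1)^2 = +1.
v=2: v_2(a)=5, v_2(b)=2; units ≡ 1, 1 (mod 8); ε·ε+αω+βω = 0·0+5·0+2·0 ≡ 0  ⇒  (a,b)_2 = +1.
v=∞: -4862 < 0 and -3311 < 0  ⇒  (a,b)_∞ = -1.
v=19: a=19^-2·(≡14), b=19^2·(≡3) mod 19; (14|19)=-1, (3|19)=-1; (−1)^{-2·2·9}·(-1)^2·(-1)^-2 = +1.
v=17: a=17^3·(≡14), b=17^2·(≡1) mod 17; (14|17)=-1, (1|17)=+1; (−1)^{3·2·8}·(-1)^2·(+1)^3 = +1.
v=41: a=41^-2·(≡3), b=41^0·(≡16) mod 41; (3|41)=-1, (16|41)=+1; (−1)^{-2·0·20}·(-1)^0·(+1)^-2 = +1.
v=13: a=13^1·(≡9), b=13^-2·(≡9) mod 13; (9|13)=+1, (9|13)=+1; (−1)^{1·-2·6}·(+1)^-2·(+1)^1 = +1.
v=5: a=5^0·(≡3), b=5^-2·(≡1) mod 5; (3|5)=-1, (1|5)=+1; (−1)^{0·-2·2}·(-1)^-2·(+1)^0 = +1.
v=7: a=7^0·(≡6), b=7^-1·(≡3) mod 7; (6|7)=-1, (3|7)=-1; (−1)^{0·-1·3}·(-1)^-1·(-1)^0 = -1.
v=43: a=43^0·(≡13), b=43^1·(≡4) mod 43; (13|43)=+1, (4|43)=+1; (−1)^{0·1·21}·(+1)^1·(+1)^0 = +1.
v=11: a=11^1·(≡4), b=11^-1·(≡10) mod 11; (4|11)=+1, (10|11)=-1; (−1)^{1·-1·5}·(+1)^-1·(-1)^1 = +1.
|Ram(-4862, -3311)| = 2, even; anisotropic at {7, ∞}.

[7, inf]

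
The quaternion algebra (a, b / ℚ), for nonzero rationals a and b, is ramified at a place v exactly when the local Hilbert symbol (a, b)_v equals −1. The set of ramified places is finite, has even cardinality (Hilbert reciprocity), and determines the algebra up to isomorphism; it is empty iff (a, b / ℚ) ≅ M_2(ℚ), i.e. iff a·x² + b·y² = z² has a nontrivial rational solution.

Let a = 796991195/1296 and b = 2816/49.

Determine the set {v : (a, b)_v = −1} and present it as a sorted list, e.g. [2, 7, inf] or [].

(a, b) ≡ (2757755, 11) mod (ℚ^×)²; places V = {2, 3, 5, 7, 11, 13, 17, 19, 29, ∞}.
(a,b)_11: α=1, u≡5; β=1, v≡5 (mod 11); (5|11)=+1, (5|11)=+1; sign (−1)^1·+1^1·+1^1 = -1.
(a,b)_7: α=1, u≡3; β=-2, v≡2 (mod 7); (3|7)=-1, (2|7)=+1; sign (−1)^0·-1^-2·+1^1 = +1.
(a,b)_17: α=2, u≡8; β=0, v≡3 (mod 17); (8|17)=+1, (3|17)=-1; sign (−1)^0·+1^0·-1^2 = +1.
(a,b)_2: α=-4, β=8; u≡3, v≡3 (mod 8); ε(u)ε(v)=1·1, αω(v)=-4·1, βω(u)=8·1; sum ≡ 1  ⇒  -1.
(a,b)_13: α=1, u≡9; β=0, v≡6 (mod 13); (9|13)=+1, (6|13)=-1; sign (−1)^0·+1^0·-1^1 = -1.
(a,b)_5: α=1, u≡4; β=0, v≡4 (mod 5); (4|5)=+1, (4|5)=+1; sign (−1)^0·+1^0·+1^1 = +1.
(a,b)_19: α=1, u≡4; β=0, v≡9 (mod 19); (4|19)=+1, (9|19)=+1; sign (−1)^0·+1^0·+1^1 = +1.
(a,b)_3: α=-4, u≡2; β=0, v≡2 (mod 3); (2|3)=-1, (2|3)=-1; sign (−1)^0·-1^0·-1^-4 = +1.
(a,b)_29: α=1, u≡23; β=0, v≡19 (mod 29); (23|29)=+1, (19|29)=-1; sign (−1)^0·+1^0·-1^1 = -1.
(a,b)_∞: sgn(2757755)=+, sgn(11)=+, so +1.
(2757755, 11 / ℚ) ramifies at {2, 11, 13, 29}: a division algebra.

[2, 11, 13, 29]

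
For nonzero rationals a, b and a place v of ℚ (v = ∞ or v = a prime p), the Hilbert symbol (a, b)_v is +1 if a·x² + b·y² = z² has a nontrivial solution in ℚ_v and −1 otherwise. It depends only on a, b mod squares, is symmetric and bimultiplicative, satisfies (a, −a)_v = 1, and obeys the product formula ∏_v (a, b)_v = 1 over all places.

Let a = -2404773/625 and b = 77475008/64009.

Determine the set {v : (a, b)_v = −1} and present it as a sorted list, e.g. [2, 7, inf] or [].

(a, b) ≡ (-5453, 7163) mod (ℚ^×)²; places V = {2, 3, 5, 7, 11, 13, 19, 23, 29, 41, ∞}.
(a,b)_13: α=0, u≡6; β=3, v≡6 (mod 13); (6|13)=-1, (6|13)=-1; sign (−1)^0·-1^3·-1^0 = -1.
(a,b)_41: α=1, u≡10; β=0, v≡12 (mod 41); (10|41)=+1, (12|41)=-1; sign (−1)^0·+1^0·-1^1 = -1.
(a,b)_3: α=2, u≡1; β=0, v≡2 (mod 3); (1|3)=+1, (2|3)=-1; sign (−1)^0·+1^0·-1^2 = +1.
(a,b)_19: α=1, u≡4; β=1, v≡17 (mod 19); (4|19)=+1, (17|19)=+1; sign (−1)^1·+1^1·+1^1 = -1.
(a,b)_∞: sgn(-5453)=−, sgn(7163)=+, so +1.
(a,b)_23: α=0, u≡21; β=-2, v≡10 (mod 23); (21|23)=-1, (10|23)=-1; sign (−1)^0·-1^-2·-1^0 = +1.
(a,b)_11: α=0, u≡4; β=-2, v≡6 (mod 11); (4|11)=+1, (6|11)=-1; sign (−1)^0·+1^-2·-1^0 = +1.
(a,b)_2: α=0, β=6; u≡3, v≡3 (mod 8); ε(u)ε(v)=1·1, αω(v)=0·1, βω(u)=6·1; sum ≡ 1  ⇒  -1.
(a,b)_5: α=-4, u≡2; β=0, v≡2 (mod 5); (2|5)=-1, (2|5)=-1; sign (−1)^0·-1^0·-1^-4 = +1.
(a,b)_29: α=0, u≡25; β=1, v≡12 (mod 29); (25|29)=+1, (12|29)=-1; sign (−1)^0·+1^1·-1^0 = +1.
(a,b)_7: α=3, u≡5; β=0, v≡2 (mod 7); (5|7)=-1, (2|7)=+1; sign (−1)^0·-1^0·+1^3 = +1.
(-5453, 7163 / ℚ) ramifies at {2, 13, 19, 41}: a division algebra.

[2, 13, 19, 41]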